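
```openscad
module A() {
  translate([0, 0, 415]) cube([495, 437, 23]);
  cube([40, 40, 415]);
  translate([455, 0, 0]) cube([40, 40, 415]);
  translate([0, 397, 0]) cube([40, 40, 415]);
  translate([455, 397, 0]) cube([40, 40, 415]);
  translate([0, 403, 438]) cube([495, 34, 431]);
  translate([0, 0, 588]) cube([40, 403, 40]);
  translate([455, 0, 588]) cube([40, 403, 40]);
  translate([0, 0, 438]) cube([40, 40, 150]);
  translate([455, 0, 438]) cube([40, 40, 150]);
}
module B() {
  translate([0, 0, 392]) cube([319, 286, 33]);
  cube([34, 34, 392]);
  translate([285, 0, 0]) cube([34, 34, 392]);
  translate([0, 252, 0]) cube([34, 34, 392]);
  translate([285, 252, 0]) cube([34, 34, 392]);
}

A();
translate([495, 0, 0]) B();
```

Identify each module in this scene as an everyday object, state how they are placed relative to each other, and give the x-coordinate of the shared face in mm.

A is a chair. B is a stool. The stool is against the chair's +x side, with their −y faces flush. The x-coordinate of the shared face is 495 mm.

The chair's +x face and the stool's −x face are both at x = 495 mm.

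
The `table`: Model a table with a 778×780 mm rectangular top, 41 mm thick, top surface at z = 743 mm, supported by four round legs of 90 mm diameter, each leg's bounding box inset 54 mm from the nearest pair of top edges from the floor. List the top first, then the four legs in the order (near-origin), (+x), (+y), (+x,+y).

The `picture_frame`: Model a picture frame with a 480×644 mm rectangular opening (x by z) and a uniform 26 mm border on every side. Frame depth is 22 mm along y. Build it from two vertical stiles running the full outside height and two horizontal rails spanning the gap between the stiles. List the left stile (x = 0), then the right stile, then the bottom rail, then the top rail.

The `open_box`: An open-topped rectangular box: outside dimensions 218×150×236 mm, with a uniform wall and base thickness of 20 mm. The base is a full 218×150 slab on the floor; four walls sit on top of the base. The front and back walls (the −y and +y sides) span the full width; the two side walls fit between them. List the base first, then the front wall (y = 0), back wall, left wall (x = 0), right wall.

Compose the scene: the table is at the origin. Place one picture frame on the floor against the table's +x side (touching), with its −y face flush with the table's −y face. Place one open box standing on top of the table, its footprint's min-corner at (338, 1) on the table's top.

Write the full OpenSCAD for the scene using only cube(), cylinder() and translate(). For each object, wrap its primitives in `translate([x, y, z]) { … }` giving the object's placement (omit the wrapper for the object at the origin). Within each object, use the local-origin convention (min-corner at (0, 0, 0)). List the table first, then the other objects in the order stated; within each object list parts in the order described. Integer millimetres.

translate([0, 0, 702]) cube([778, 780, 41]);
translate([99, 99, 0]) cylinder(h = 702, r = 45);
translate([679, 99, 0]) cylinder(h = 702, r = 45);
translate([99, 681, 0]) cylinder(h = 702, r = 45);
translate([679, 681, 0]) cylinder(h = 702, r = 45);
translate([778, 0, 0]) {
  cube([26, 22, 696]);
  translate([506, 0, 0]) cube([26, 22, 696]);
  translate([26, 0, 0]) cube([480, 22, 26]);
  translate([26, 0, 670]) cube([480, 22, 26]);
}
translate([338, 1, 743]) {
  cube([218, 150, 20]);
  translate([0, 0, 20]) cube([218, 20, 216]);
  translate([0, 130, 20]) cube([218, 20, 216]);
  translate([0, 20, 20]) cube([20, 110, 216]);
  translate([198, 20, 20]) cube([20, 110, 216]);
}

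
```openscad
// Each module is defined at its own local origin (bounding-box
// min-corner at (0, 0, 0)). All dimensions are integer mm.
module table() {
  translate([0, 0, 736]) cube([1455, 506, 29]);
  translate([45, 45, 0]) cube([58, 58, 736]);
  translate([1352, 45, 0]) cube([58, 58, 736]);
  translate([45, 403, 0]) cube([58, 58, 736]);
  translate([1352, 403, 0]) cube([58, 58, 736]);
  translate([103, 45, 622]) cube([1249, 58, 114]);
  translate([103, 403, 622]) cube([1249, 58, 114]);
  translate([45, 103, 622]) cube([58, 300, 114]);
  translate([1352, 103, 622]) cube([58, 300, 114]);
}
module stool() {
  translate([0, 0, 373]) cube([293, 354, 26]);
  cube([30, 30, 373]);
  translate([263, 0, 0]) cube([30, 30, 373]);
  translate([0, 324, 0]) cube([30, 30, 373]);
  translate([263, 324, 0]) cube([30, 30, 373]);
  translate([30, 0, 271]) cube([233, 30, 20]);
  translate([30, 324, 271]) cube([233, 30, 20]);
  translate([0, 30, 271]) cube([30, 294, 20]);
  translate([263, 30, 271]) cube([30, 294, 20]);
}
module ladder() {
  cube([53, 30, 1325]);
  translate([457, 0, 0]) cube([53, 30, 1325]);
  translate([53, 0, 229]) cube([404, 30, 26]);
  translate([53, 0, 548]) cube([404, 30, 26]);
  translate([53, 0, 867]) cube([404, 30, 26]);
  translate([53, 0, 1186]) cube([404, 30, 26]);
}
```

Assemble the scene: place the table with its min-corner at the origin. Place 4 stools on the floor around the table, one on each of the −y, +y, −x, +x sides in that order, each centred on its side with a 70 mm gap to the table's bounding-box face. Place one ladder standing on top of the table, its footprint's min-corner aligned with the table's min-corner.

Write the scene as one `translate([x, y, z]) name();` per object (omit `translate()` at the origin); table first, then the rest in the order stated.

table();
translate([581, -424, 0]) stool();
translate([581, 576, 0]) stool();
translate([-363, 76, 0]) stool();
translate([1525, 76, 0]) stool();
translate([0, 0, 765]) ladder();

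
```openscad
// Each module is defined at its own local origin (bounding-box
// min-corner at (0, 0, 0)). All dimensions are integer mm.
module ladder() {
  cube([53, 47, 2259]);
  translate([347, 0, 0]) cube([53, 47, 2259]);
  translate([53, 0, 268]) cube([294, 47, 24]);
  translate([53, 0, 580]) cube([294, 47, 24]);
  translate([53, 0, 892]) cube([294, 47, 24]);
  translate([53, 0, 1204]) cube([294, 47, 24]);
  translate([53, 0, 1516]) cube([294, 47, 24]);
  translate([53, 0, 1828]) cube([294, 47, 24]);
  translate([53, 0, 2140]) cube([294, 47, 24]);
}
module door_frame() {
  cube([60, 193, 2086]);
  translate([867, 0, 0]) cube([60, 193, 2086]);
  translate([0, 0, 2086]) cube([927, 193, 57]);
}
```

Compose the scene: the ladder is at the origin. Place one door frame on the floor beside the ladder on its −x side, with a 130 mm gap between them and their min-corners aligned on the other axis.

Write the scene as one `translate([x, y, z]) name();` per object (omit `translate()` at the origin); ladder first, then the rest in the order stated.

ladder();
translate([-1057, 0, 0]) door_frame();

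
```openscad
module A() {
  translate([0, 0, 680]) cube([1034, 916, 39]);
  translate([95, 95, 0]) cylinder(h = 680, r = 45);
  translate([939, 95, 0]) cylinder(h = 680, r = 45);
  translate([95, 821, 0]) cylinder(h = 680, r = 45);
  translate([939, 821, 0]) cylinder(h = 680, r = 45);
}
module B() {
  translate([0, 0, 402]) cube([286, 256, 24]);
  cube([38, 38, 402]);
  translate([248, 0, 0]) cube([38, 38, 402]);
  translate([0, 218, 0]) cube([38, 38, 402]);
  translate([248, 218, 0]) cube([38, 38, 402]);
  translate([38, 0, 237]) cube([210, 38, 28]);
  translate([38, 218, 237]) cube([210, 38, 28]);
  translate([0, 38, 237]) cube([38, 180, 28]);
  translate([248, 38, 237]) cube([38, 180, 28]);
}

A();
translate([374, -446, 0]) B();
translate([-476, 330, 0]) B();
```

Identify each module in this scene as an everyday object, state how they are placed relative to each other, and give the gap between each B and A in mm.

Each stool's nearest face is 190 mm from the table's bounding box.

A is a table. B is a stool. Two stools sit around the table at the −y, −x sides. The gap between each stool and the table is 190 mm.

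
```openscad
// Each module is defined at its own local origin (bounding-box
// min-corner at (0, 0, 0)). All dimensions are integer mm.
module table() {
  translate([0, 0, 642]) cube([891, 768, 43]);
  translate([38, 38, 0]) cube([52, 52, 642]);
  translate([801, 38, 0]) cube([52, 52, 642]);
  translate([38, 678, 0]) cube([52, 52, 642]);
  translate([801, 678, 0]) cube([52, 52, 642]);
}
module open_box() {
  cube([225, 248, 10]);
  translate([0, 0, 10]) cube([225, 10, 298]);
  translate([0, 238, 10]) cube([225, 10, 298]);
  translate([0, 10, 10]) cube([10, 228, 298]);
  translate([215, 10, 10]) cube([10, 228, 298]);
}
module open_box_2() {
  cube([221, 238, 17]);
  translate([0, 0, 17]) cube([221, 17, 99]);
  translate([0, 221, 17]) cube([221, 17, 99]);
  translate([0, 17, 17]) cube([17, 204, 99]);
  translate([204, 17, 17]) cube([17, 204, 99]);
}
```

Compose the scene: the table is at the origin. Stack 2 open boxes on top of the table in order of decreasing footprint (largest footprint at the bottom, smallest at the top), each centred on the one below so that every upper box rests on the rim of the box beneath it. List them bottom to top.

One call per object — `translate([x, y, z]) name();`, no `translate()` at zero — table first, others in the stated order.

table();
translate([333, 260, 685]) open_box();
translate([335, 265, 993]) open_box_2();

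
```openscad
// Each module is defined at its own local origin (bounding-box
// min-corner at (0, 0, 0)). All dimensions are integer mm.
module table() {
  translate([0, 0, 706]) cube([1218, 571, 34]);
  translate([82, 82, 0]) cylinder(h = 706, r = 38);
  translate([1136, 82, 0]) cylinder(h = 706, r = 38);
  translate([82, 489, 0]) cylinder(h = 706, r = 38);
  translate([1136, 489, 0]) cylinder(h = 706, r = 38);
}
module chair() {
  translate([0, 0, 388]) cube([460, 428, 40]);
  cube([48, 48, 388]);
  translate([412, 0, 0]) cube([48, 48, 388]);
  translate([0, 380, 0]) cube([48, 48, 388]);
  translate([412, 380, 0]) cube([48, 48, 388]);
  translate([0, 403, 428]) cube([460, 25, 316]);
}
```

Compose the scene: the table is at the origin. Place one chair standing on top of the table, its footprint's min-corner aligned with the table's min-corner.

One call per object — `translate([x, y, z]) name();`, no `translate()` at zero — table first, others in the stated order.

table();
translate([0, 0, 740]) chair();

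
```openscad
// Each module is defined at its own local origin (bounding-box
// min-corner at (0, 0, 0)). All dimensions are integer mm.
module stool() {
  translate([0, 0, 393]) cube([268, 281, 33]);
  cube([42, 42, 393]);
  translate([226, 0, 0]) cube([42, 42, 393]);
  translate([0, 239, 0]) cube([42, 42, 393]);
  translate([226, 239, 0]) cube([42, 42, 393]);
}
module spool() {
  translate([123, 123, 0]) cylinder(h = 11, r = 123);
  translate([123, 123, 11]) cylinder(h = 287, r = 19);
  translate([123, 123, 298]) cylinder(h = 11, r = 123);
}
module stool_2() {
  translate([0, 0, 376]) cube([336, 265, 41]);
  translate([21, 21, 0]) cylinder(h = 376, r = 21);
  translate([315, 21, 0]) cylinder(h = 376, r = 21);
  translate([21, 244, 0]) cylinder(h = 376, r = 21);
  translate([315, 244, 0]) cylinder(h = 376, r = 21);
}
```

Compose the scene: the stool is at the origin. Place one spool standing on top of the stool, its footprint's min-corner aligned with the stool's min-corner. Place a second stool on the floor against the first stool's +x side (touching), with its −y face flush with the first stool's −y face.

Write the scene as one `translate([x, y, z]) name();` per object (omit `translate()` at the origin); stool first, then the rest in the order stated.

stool();
translate([0, 0, 426]) spool();
translate([268, 0, 0]) stool_2();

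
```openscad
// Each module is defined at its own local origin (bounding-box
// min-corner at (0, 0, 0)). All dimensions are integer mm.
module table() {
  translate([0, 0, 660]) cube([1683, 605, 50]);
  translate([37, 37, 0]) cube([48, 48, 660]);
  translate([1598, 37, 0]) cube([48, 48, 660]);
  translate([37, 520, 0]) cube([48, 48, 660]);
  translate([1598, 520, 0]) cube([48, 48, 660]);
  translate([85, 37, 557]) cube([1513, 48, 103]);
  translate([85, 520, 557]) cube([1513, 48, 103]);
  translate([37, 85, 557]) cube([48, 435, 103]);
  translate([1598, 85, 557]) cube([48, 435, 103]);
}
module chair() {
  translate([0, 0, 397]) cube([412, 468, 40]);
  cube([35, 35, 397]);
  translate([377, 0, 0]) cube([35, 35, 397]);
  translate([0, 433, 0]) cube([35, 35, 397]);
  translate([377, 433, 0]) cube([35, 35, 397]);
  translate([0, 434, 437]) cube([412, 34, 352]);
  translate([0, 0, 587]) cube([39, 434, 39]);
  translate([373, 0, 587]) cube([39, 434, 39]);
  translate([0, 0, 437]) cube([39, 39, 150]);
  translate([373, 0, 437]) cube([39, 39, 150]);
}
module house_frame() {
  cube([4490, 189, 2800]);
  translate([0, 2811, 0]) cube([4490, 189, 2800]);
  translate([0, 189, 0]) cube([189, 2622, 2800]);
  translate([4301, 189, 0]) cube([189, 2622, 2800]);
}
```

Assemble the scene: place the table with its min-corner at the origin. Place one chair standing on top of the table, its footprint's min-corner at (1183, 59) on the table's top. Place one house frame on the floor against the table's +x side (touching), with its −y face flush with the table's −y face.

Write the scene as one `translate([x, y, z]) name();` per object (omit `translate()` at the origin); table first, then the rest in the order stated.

table();
translate([1183, 59, 710]) chair();
translate([1683, 0, 0]) house_frame();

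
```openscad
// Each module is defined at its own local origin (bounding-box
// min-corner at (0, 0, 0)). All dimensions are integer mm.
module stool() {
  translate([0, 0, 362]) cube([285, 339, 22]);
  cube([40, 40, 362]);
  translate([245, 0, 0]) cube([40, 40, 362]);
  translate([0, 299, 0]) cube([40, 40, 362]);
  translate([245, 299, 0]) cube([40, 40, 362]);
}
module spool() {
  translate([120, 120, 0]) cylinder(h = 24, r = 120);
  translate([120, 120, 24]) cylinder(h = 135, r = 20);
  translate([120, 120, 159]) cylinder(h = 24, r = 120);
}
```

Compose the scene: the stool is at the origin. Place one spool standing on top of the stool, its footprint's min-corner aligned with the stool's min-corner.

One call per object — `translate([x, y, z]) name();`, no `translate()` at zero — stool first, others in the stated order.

stool();
translate([0, 0, 384]) spool();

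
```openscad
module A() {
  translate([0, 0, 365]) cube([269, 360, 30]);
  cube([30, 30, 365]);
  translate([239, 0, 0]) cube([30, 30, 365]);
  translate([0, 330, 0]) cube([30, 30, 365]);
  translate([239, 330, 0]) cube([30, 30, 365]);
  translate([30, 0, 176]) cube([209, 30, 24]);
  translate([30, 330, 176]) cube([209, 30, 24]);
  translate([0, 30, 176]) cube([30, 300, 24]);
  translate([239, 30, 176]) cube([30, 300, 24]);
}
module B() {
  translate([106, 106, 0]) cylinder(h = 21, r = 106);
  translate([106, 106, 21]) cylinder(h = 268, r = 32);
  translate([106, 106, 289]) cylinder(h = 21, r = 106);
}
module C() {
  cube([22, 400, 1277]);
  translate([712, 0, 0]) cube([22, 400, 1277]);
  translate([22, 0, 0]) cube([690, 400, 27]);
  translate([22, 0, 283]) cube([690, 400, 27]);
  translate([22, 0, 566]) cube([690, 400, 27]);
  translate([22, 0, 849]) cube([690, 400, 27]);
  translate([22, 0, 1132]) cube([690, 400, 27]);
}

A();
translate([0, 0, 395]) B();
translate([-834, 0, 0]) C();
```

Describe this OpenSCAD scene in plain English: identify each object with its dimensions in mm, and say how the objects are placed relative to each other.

A is a simple wooden stool: a rectangular seat 269 mm (x) by 360 mm (y), 30 mm thick, top face at z = 395 mm, on four square legs, each 30×30 mm in cross-section. The legs rest on z = 0, each flush with a corner of the seat. Four stretchers, 30 mm wide and 24 mm tall, connect adjacent legs with their undersides at z = 176 mm, each running between the inner faces of the legs it joins and aligned with the legs' outer faces on the other axis.

B is a spool: two coaxial disc flanges of radius 106 mm and thickness 21 mm, joined by a core cylinder of radius 32 mm and height 268 mm. The lower flange rests on z = 0 and the three cylinders share a vertical axis.

C is an open bookshelf. Two side panels, each 22 mm thick, 400 mm deep and 1277 mm tall, stand 734 mm apart (outside-to-outside). Between them sit 5 shelves, each 27 mm thick and 400 mm deep, spanning the full gap between the sides. The bottom shelf rests on the floor (its underside at z = 0) and the clear gap between one shelf's top and the next shelf's underside is 256 mm.

The spool is on top of the stool. The bookshelf is on the floor beside the stool on its −x side.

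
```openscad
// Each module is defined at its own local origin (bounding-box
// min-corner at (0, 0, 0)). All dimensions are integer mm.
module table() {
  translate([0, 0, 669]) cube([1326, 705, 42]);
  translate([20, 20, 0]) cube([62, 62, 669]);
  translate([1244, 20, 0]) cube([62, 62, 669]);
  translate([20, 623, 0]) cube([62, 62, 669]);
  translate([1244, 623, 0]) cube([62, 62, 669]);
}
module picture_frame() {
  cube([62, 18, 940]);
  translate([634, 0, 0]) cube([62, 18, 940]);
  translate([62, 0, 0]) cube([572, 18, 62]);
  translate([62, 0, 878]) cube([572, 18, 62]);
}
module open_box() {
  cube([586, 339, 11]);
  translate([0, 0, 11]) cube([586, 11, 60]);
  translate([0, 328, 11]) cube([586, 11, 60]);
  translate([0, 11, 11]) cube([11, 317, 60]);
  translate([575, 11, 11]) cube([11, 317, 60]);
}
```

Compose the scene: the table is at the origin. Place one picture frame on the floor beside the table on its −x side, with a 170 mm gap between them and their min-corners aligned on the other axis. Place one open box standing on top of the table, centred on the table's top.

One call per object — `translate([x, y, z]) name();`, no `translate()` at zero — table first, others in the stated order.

table();
translate([-866, 0, 0]) picture_frame();
translate([370, 183, 711]) open_box();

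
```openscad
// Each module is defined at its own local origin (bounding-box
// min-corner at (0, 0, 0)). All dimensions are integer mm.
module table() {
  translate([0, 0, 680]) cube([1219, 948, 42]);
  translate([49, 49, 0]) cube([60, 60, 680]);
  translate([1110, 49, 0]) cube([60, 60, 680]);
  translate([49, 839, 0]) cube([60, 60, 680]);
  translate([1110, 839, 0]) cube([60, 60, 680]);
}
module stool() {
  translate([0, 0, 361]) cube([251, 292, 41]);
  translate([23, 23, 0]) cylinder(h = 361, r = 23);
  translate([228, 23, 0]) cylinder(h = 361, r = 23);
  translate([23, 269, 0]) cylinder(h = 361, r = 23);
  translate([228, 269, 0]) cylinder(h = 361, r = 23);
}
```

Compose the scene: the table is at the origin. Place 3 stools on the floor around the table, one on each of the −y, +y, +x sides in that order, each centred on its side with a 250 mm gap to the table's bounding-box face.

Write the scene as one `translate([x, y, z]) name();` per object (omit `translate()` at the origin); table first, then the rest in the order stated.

table();
translate([484, -542, 0]) stool();
translate([484, 1198, 0]) stool();
translate([1469, 328, 0]) stool();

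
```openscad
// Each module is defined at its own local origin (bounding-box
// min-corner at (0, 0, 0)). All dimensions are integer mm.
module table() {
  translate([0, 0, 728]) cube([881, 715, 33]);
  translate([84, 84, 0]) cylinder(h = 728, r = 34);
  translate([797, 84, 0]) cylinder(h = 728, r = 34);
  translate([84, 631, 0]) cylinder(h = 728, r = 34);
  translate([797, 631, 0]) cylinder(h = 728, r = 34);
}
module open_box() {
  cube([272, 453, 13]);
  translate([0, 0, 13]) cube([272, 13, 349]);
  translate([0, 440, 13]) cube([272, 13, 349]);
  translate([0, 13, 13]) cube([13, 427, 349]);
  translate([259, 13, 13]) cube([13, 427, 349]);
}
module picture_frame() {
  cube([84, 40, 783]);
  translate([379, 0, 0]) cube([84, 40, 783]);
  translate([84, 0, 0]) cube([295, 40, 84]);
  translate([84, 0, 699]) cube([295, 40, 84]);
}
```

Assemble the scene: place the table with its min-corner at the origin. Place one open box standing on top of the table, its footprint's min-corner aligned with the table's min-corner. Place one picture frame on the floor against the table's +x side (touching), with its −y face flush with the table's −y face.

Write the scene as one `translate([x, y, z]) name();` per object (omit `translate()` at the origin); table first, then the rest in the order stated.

table();
translate([0, 0, 761]) open_box();
translate([881, 0, 0]) picture_frame();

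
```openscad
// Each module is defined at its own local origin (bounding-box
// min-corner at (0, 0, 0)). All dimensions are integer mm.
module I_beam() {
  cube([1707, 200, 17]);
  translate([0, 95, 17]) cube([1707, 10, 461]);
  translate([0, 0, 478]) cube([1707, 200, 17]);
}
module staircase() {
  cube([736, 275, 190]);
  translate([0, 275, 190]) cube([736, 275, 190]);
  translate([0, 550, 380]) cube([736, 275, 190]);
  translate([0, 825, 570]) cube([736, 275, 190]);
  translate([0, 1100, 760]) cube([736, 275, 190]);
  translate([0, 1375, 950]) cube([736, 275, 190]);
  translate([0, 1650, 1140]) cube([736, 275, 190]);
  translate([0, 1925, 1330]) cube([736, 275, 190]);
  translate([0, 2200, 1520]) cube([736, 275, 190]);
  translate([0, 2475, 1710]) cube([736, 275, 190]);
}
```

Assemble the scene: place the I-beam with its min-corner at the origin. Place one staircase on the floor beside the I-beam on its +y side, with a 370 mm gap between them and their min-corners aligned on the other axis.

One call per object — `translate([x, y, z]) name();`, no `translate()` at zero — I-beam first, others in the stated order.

I_beam();
translate([0, 570, 0]) staircase();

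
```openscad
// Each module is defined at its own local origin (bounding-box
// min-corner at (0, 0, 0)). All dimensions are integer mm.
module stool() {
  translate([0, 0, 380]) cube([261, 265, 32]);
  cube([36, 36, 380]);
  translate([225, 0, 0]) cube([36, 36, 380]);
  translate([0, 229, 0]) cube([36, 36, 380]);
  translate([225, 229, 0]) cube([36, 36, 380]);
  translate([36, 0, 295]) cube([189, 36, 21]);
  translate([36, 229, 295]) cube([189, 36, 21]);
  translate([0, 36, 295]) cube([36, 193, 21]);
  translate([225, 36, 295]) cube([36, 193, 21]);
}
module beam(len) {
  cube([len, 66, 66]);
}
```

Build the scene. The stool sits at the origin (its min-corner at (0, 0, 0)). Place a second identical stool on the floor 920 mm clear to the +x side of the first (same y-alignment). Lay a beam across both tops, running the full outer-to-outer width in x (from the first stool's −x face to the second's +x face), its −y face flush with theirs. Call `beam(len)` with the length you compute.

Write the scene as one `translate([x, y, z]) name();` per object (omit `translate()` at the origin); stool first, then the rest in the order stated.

stool();
translate([1181, 0, 0]) stool();
translate([0, 0, 412]) beam(1442);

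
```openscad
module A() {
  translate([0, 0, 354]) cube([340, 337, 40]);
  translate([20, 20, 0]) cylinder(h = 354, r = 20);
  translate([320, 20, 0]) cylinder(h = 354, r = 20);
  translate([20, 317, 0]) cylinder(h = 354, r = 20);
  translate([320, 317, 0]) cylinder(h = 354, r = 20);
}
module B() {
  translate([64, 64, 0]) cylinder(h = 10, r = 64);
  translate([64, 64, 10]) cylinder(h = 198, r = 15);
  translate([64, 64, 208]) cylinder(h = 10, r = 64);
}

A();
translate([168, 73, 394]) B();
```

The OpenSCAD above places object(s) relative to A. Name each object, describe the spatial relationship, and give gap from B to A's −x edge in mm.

A is a stool. B is a spool. The spool is on top of the stool. The gap from the spool to the stool's −x edge is 168 mm.

The spool's min-x is at 168; the stool's min-x is 0; gap = 168 mm.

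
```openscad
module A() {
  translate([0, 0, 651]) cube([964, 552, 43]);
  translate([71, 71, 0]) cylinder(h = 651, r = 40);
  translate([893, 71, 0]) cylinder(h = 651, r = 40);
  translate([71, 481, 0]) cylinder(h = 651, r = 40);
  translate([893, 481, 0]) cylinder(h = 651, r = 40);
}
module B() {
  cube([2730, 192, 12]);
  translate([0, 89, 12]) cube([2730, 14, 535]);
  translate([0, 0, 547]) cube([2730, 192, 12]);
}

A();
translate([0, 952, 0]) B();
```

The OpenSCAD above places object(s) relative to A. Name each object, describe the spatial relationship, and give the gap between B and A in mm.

The I-beam's nearest face is 400 mm from the table's +y face.

A is a table. B is an I-beam. The I-beam is on the floor beside the table on its +y side. The gap between the I-beam and the table is 400 mm.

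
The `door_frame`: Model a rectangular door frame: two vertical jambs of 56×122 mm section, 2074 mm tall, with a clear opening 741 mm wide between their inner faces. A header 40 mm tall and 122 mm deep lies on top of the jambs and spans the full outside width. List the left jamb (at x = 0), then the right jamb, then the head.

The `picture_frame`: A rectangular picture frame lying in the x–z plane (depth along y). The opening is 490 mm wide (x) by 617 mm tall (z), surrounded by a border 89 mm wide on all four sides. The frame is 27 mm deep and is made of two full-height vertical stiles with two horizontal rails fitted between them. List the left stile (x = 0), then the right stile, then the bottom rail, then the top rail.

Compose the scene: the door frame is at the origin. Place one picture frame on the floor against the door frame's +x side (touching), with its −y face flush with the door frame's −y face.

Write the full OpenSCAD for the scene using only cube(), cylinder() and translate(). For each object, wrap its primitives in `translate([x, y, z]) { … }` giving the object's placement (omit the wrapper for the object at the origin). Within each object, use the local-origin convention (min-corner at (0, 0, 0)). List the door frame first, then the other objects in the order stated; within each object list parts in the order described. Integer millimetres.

cube([56, 122, 2074]);
translate([797, 0, 0]) cube([56, 122, 2074]);
translate([0, 0, 2074]) cube([853, 122, 40]);
translate([853, 0, 0]) {
  cube([89, 27, 795]);
  translate([579, 0, 0]) cube([89, 27, 795]);
  translate([89, 0, 0]) cube([490, 27, 89]);
  translate([89, 0, 706]) cube([490, 27, 89]);
}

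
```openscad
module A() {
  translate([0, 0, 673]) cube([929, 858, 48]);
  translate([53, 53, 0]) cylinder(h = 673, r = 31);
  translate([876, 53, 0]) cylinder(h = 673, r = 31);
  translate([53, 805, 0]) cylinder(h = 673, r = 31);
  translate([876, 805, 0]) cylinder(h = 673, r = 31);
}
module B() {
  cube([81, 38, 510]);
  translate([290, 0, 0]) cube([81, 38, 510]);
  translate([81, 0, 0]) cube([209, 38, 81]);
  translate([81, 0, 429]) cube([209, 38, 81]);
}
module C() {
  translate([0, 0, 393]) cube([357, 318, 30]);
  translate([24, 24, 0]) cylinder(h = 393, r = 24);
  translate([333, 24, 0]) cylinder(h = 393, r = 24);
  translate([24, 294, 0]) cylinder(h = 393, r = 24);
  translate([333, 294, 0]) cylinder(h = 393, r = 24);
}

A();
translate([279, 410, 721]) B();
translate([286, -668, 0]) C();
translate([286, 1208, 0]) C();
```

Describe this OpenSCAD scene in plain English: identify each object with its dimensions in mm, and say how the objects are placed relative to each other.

A is a table: top 929 mm (x) × 858 mm (y), 48 mm thick, upper face at z = 721 mm, on four round legs of 62 mm diameter, each leg's bounding box inset 22 mm from the nearest pair of top edges, running from z = 0 to the bottom of the top.

B is a rectangular picture frame lying in the x–z plane (depth along y). The opening is 209 mm wide (x) by 348 mm tall (z), surrounded by a border 81 mm wide on all four sides. The frame is 38 mm deep and is made of two full-height vertical stiles with two horizontal rails fitted between them.

C is a four-legged stool. The seat is 357×318 mm, 30 mm thick, top at z = 423 mm. It stands on four round legs, each 48 mm in diameter, from z = 0 to the seat underside, each leg's axis is inset half a diameter from the nearest pair of seat edges (so the leg's bounding box is flush with the corner).

The picture frame is on top of the table, centred. Two stools sit around the table at the −y, +y sides.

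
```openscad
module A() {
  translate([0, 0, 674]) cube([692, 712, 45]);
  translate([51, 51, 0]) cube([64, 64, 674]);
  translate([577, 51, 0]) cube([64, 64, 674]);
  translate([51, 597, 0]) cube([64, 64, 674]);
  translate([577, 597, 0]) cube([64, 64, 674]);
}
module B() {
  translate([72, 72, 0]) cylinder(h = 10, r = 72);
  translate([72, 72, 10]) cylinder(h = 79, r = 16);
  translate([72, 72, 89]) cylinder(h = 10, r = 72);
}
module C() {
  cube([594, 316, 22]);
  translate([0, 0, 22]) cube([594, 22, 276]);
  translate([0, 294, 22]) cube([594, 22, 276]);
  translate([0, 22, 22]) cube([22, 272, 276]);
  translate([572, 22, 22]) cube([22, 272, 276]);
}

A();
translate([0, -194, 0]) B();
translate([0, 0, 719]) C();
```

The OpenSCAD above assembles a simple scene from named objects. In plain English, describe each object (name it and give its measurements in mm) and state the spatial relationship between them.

A is a rectangular dining table. The top is 692×712×45 mm with its upper surface at z = 719 mm. It stands on four 64×64 mm square legs, each inset 51 mm from the nearest pair of top edges, running from the floor to the underside of the top.

B is a spool: two coaxial disc flanges of radius 72 mm and thickness 10 mm, joined by a core cylinder of radius 16 mm and height 79 mm. The lower flange rests on z = 0 and the three cylinders share a vertical axis.

C is an open-topped rectangular box: outside dimensions 594×316×298 mm, with a uniform wall and base thickness of 22 mm. The base is a full 594×316 slab on the floor; four walls sit on top of the base. The front and back walls (the −y and +y sides) span the full width; the two side walls fit between them.

The spool is on the floor beside the table on its −y side. The open box is on top of the table.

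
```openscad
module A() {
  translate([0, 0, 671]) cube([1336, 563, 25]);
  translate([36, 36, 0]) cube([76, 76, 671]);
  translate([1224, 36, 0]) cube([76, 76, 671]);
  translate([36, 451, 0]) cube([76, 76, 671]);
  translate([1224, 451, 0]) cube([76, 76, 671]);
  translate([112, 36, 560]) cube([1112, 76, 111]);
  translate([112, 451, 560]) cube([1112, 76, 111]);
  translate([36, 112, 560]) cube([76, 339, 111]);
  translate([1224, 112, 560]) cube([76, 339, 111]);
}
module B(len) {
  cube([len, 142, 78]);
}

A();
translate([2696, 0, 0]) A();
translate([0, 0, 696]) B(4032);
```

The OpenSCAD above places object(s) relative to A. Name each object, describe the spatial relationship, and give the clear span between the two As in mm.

Second table starts at x = 2696; first ends at x = 1336; clear span = 2696 − 1336 = 1360 mm.

A is a table. B is a beam. A beam spans the tops of two tables. The clear span between the two tables is 1360 mm.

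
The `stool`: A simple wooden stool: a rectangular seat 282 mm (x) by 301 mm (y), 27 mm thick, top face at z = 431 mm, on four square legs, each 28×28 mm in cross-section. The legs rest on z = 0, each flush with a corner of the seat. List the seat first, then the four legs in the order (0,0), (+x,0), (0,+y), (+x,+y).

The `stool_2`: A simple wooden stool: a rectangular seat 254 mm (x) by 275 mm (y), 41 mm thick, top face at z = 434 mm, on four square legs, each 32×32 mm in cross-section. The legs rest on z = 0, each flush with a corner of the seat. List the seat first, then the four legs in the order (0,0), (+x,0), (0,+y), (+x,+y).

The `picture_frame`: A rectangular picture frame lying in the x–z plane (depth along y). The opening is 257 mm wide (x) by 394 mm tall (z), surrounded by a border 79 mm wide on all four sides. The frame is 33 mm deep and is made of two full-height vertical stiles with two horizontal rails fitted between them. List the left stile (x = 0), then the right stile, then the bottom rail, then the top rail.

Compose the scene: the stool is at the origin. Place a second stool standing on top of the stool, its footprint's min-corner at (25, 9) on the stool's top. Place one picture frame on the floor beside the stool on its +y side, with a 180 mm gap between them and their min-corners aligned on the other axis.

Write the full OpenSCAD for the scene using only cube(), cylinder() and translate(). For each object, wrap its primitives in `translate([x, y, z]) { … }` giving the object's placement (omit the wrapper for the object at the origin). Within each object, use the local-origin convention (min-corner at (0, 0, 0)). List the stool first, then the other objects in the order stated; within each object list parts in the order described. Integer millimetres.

translate([0, 0, 404]) cube([282, 301, 27]);
cube([28, 28, 404]);
translate([254, 0, 0]) cube([28, 28, 404]);
translate([0, 273, 0]) cube([28, 28, 404]);
translate([254, 273, 0]) cube([28, 28, 404]);
translate([25, 9, 431]) {
  translate([0, 0, 393]) cube([254, 275, 41]);
  cube([32, 32, 393]);
  translate([222, 0, 0]) cube([32, 32, 393]);
  translate([0, 243, 0]) cube([32, 32, 393]);
  translate([222, 243, 0]) cube([32, 32, 393]);
}
translate([0, 481, 0]) {
  cube([79, 33, 552]);
  translate([336, 0, 0]) cube([79, 33, 552]);
  translate([79, 0, 0]) cube([257, 33, 79]);
  translate([79, 0, 473]) cube([257, 33, 79]);
}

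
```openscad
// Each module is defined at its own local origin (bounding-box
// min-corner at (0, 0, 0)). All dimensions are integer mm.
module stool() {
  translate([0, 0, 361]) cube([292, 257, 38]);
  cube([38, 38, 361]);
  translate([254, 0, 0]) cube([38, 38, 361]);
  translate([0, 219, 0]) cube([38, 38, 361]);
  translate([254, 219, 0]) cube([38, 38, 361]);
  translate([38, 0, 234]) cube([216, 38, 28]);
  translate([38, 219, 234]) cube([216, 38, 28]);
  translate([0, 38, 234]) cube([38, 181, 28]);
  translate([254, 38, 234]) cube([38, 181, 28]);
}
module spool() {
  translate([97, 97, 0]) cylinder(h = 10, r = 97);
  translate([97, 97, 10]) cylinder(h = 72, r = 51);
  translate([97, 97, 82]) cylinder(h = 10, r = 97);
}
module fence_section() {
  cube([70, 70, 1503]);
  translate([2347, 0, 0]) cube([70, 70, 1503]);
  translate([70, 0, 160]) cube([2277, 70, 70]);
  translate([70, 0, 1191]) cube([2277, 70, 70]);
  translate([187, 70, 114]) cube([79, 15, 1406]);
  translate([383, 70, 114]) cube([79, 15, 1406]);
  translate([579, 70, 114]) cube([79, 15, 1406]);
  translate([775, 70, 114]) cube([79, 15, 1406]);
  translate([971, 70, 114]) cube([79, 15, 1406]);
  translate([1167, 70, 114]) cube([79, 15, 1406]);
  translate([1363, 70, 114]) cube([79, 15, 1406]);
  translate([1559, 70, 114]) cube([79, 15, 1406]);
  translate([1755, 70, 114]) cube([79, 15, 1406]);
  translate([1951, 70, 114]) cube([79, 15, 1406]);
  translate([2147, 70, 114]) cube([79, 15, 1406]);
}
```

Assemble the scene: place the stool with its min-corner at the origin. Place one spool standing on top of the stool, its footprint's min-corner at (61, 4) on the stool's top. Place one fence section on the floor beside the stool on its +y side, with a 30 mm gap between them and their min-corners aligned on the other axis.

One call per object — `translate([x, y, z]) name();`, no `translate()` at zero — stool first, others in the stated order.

stool();
translate([61, 4, 399]) spool();
translate([0, 287, 0]) fence_section();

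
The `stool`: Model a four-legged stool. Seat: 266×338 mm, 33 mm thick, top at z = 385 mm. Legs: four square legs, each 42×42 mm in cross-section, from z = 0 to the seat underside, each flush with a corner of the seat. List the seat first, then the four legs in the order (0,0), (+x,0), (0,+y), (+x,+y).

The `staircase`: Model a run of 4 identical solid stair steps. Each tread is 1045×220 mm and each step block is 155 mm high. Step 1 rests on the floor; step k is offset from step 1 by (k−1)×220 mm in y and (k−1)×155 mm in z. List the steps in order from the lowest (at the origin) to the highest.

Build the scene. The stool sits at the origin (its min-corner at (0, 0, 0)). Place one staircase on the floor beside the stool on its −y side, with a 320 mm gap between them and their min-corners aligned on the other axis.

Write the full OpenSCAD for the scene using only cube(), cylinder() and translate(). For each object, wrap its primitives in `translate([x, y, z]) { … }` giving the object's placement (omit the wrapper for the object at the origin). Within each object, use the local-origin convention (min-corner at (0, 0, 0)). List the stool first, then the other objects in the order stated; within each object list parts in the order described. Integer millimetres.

translate([0, 0, 352]) cube([266, 338, 33]);
cube([42, 42, 352]);
translate([224, 0, 0]) cube([42, 42, 352]);
translate([0, 296, 0]) cube([42, 42, 352]);
translate([224, 296, 0]) cube([42, 42, 352]);
translate([0, -1200, 0]) {
  cube([1045, 220, 155]);
  translate([0, 220, 155]) cube([1045, 220, 155]);
  translate([0, 440, 310]) cube([1045, 220, 155]);
  translate([0, 660, 465]) cube([1045, 220, 155]);
}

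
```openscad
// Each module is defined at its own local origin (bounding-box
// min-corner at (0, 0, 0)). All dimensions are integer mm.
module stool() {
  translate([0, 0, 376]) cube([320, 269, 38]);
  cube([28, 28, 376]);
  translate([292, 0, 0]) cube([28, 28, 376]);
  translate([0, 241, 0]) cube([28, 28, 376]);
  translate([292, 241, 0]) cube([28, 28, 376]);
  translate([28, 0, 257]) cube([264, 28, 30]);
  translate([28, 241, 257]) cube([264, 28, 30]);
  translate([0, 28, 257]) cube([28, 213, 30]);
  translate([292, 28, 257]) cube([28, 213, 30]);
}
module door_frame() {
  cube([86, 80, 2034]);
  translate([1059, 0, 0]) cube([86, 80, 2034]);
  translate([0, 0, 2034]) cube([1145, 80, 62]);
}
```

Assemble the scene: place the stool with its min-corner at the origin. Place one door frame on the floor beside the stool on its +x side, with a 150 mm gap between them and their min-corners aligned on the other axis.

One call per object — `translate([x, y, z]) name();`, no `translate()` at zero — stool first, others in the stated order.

stool();
translate([470, 0, 0]) door_frame();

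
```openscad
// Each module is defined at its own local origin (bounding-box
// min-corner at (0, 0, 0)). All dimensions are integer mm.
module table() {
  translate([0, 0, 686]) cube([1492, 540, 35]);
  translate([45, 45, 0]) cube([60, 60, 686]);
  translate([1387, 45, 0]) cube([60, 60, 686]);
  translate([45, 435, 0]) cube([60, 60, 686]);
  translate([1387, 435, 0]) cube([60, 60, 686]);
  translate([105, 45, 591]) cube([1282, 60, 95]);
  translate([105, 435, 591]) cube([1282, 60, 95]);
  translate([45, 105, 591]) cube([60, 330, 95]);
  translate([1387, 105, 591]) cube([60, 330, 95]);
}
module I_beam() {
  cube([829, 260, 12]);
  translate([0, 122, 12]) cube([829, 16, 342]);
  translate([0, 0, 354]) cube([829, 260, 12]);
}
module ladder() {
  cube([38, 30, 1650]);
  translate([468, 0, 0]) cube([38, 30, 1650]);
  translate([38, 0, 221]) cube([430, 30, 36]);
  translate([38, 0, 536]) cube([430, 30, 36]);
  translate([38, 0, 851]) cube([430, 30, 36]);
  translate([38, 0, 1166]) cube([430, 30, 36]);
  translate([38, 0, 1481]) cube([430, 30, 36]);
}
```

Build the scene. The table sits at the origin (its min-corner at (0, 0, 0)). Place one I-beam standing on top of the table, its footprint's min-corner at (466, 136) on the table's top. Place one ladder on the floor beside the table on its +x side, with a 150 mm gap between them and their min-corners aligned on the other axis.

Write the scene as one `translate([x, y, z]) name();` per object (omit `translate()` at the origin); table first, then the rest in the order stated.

table();
translate([466, 136, 721]) I_beam();
translate([1642, 0, 0]) ladder();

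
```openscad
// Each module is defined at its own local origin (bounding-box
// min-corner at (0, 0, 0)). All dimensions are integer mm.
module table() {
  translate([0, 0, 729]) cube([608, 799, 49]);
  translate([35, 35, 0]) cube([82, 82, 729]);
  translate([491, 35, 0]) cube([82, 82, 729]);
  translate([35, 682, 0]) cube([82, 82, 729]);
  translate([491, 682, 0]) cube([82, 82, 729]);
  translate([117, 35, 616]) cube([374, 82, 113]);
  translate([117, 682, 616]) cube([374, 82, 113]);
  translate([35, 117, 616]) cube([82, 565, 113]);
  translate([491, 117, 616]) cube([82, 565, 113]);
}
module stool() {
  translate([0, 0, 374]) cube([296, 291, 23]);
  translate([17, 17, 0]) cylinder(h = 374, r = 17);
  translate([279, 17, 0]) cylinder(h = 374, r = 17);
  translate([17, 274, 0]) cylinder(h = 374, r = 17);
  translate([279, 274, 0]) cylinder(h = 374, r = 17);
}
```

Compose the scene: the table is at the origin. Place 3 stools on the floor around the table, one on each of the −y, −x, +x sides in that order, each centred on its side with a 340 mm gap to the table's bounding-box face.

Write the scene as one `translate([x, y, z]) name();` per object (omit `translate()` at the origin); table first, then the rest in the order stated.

table();
translate([156, -631, 0]) stool();
translate([-636, 254, 0]) stool();
translate([948, 254, 0]) stool();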